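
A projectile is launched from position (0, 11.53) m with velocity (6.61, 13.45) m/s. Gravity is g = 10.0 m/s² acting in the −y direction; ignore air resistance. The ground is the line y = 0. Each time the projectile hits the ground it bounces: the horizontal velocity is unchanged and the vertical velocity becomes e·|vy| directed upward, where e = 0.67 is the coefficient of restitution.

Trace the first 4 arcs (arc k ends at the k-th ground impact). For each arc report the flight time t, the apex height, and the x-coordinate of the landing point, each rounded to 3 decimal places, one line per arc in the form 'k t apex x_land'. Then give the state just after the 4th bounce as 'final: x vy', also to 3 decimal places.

Arc 1: start y=11.530, vy=13.450 → t=3.374, apex=20.575, x_land=22.299, impact vy=-20.286
  bounce: vy ← 0.67·20.286 = 13.591
Arc 2: start y=0.000, vy=13.591 → t=2.718, apex=9.236, x_land=40.267, impact vy=-13.591
  bounce: vy ← 0.67·13.591 = 9.106
Arc 3: start y=0.000, vy=9.106 → t=1.821, apex=4.146, x_land=52.305, impact vy=-9.106
  bounce: vy ← 0.67·9.106 = 6.101
Arc 4: start y=0.000, vy=6.101 → t=1.220, apex=1.861, x_land=60.371, impact vy=-6.101
  bounce: vy ← 0.67·6.101 = 4.088

1 3.374 20.575 22.299
2 2.718 9.236 40.267
3 1.821 4.146 52.305
4 1.220 1.861 60.371
final: 60.371 4.088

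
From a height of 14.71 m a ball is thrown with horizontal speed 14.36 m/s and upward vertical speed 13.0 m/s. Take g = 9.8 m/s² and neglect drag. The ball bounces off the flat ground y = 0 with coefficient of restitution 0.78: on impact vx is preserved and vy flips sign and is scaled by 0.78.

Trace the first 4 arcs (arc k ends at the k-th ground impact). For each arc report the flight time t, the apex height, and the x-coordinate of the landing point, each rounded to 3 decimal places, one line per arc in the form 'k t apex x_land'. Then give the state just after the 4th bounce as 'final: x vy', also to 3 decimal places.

1 3.509 23.332 50.384
2 3.404 14.195 99.268
3 2.655 8.637 137.397
4 2.071 5.254 167.138
final: 167.138 7.916

Arc 1: start y=14.710, vy=13.000 → t=3.509, apex=23.332, x_land=50.384, impact vy=-21.385
  bounce: vy ← 0.78·21.385 = 16.680
Arc 2: start y=0.000, vy=16.680 → t=3.404, apex=14.195, x_land=99.268, impact vy=-16.680
  bounce: vy ← 0.78·16.680 = 13.011
Arc 3: start y=0.000, vy=13.011 → t=2.655, apex=8.637, x_land=137.397, impact vy=-13.011
  bounce: vy ← 0.78·13.011 = 10.148
Arc 4: start y=0.000, vy=10.148 → t=2.071, apex=5.254, x_land=167.138, impact vy=-10.148
  bounce: vy ← 0.78·10.148 = 7.916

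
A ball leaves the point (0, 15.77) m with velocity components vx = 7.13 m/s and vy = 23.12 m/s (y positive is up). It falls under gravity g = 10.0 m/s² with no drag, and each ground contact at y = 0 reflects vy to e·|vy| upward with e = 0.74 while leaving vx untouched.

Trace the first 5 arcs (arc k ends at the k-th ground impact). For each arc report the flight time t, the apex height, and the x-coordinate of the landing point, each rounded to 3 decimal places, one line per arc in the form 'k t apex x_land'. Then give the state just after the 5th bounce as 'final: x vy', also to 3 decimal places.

Arc 1: start y=15.770, vy=23.120 → t=5.227, apex=42.497, x_land=37.271, impact vy=-29.154
  bounce: vy ← 0.74·29.154 = 21.574
Arc 2: start y=0.000, vy=21.574 → t=4.315, apex=23.271, x_land=68.035, impact vy=-21.574
  bounce: vy ← 0.74·21.574 = 15.965
Arc 3: start y=0.000, vy=15.965 → t=3.193, apex=12.743, x_land=90.801, impact vy=-15.965
  bounce: vy ← 0.74·15.965 = 11.814
Arc 4: start y=0.000, vy=11.814 → t=2.363, apex=6.978, x_land=107.647, impact vy=-11.814
  bounce: vy ← 0.74·11.814 = 8.742
Arc 5: start y=0.000, vy=8.742 → t=1.748, apex=3.821, x_land=120.113, impact vy=-8.742
  bounce: vy ← 0.74·8.742 = 6.469

1 5.227 42.497 37.271
2 4.315 23.271 68.035
3 3.193 12.743 90.801
4 2.363 6.978 107.647
5 1.748 3.821 120.113
final: 120.113 6.469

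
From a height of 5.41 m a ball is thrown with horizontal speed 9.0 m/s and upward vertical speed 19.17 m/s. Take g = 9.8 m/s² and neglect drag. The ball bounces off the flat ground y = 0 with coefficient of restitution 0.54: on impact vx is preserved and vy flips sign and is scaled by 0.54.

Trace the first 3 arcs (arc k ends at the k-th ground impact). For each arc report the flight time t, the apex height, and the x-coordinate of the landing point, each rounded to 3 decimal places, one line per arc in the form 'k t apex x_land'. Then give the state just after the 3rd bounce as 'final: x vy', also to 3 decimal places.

Arc 1: start y=5.410, vy=19.170 → t=4.177, apex=24.159, x_land=37.589, impact vy=-21.761
  bounce: vy ← 0.54·21.761 = 11.751
Arc 2: start y=0.000, vy=11.751 → t=2.398, apex=7.045, x_land=59.172, impact vy=-11.751
  bounce: vy ← 0.54·11.751 = 6.345
Arc 3: start y=0.000, vy=6.345 → t=1.295, apex=2.054, x_land=70.827, impact vy=-6.345
  bounce: vy ← 0.54·6.345 = 3.427

1 4.177 24.159 37.589
2 2.398 7.045 59.172
3 1.295 2.054 70.827
final: 70.827 3.427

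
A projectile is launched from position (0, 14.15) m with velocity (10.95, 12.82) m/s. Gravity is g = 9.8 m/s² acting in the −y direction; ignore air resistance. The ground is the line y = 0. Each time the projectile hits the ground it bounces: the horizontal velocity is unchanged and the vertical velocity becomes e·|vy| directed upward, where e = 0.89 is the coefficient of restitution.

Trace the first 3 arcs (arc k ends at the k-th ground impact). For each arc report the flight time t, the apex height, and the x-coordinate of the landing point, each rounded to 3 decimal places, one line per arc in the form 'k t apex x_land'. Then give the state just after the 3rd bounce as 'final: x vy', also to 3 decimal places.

Arc 1: start y=14.150, vy=12.820 → t=3.453, apex=22.535, x_land=37.807, impact vy=-21.016
  bounce: vy ← 0.89·21.016 = 18.705
Arc 2: start y=0.000, vy=18.705 → t=3.817, apex=17.850, x_land=79.606, impact vy=-18.705
  bounce: vy ← 0.89·18.705 = 16.647
Arc 3: start y=0.000, vy=16.647 → t=3.397, apex=14.139, x_land=116.808, impact vy=-16.647
  bounce: vy ← 0.89·16.647 = 14.816

1 3.453 22.535 37.807
2 3.817 17.850 79.606
3 3.397 14.139 116.808
final: 116.808 14.816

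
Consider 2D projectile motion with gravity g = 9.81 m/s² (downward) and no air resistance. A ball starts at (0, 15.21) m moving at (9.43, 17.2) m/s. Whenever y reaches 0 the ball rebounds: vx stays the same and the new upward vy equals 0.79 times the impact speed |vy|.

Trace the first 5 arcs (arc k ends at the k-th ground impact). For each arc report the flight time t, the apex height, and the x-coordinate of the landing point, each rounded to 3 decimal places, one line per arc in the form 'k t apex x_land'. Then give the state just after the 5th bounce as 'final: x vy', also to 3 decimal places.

Arc 1: start y=15.210, vy=17.200 → t=4.238, apex=30.288, x_land=39.967, impact vy=-24.377
  bounce: vy ← 0.79·24.377 = 19.258
Arc 2: start y=0.000, vy=19.258 → t=3.926, apex=18.903, x_land=76.991, impact vy=-19.258
  bounce: vy ← 0.79·19.258 = 15.214
Arc 3: start y=0.000, vy=15.214 → t=3.102, apex=11.797, x_land=106.241, impact vy=-15.214
  bounce: vy ← 0.79·15.214 = 12.019
Arc 4: start y=0.000, vy=12.019 → t=2.450, apex=7.363, x_land=129.348, impact vy=-12.019
  bounce: vy ← 0.79·12.019 = 9.495
Arc 5: start y=0.000, vy=9.495 → t=1.936, apex=4.595, x_land=147.602, impact vy=-9.495
  bounce: vy ← 0.79·9.495 = 7.501

1 4.238 30.288 39.967
2 3.926 18.903 76.991
3 3.102 11.797 106.241
4 2.450 7.363 129.348
5 1.936 4.595 147.602
final: 147.602 7.501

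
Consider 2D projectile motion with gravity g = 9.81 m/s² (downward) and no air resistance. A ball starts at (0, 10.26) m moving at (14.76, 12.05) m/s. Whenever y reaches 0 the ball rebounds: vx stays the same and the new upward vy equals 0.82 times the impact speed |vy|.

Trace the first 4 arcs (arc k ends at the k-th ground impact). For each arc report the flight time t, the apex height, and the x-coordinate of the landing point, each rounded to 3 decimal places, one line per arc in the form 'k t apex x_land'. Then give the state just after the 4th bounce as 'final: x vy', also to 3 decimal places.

Arc 1: start y=10.260, vy=12.050 → t=3.126, apex=17.661, x_land=46.138, impact vy=-18.615
  bounce: vy ← 0.82·18.615 = 15.264
Arc 2: start y=0.000, vy=15.264 → t=3.112, apex=11.875, x_land=92.070, impact vy=-15.264
  bounce: vy ← 0.82·15.264 = 12.516
Arc 3: start y=0.000, vy=12.516 → t=2.552, apex=7.985, x_land=129.734, impact vy=-12.516
  bounce: vy ← 0.82·12.516 = 10.264
Arc 4: start y=0.000, vy=10.264 → t=2.092, apex=5.369, x_land=160.618, impact vy=-10.264
  bounce: vy ← 0.82·10.264 = 8.416

1 3.126 17.661 46.138
2 3.112 11.875 92.070
3 2.552 7.985 129.734
4 2.092 5.369 160.618
final: 160.618 8.416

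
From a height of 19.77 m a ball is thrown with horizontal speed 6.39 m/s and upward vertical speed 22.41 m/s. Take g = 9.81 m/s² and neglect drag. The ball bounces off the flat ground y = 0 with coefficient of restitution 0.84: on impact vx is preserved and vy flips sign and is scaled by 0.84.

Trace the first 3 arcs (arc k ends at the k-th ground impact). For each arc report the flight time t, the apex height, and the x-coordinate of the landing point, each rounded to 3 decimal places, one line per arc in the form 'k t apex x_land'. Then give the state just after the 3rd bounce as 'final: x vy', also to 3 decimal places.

1 5.326 45.367 34.031
2 5.109 32.011 66.679
3 4.292 22.587 94.104
final: 94.104 17.683

Arc 1: start y=19.770, vy=22.410 → t=5.326, apex=45.367, x_land=34.031, impact vy=-29.834
  bounce: vy ← 0.84·29.834 = 25.061
Arc 2: start y=0.000, vy=25.061 → t=5.109, apex=32.011, x_land=66.679, impact vy=-25.061
  bounce: vy ← 0.84·25.061 = 21.051
Arc 3: start y=0.000, vy=21.051 → t=4.292, apex=22.587, x_land=94.104, impact vy=-21.051
  bounce: vy ← 0.84·21.051 = 17.683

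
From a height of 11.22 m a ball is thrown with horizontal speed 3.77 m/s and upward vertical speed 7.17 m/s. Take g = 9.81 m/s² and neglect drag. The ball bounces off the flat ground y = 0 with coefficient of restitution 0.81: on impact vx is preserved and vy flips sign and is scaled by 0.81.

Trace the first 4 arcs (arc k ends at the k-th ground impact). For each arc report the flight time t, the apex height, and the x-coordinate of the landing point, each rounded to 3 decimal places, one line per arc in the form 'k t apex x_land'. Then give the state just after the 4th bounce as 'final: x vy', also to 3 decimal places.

1 2.411 13.840 9.088
2 2.721 9.081 19.347
3 2.204 5.958 27.657
4 1.785 3.909 34.388
final: 34.388 7.094

Arc 1: start y=11.220, vy=7.170 → t=2.411, apex=13.840, x_land=9.088, impact vy=-16.479
  bounce: vy ← 0.81·16.479 = 13.348
Arc 2: start y=0.000, vy=13.348 → t=2.721, apex=9.081, x_land=19.347, impact vy=-13.348
  bounce: vy ← 0.81·13.348 = 10.812
Arc 3: start y=0.000, vy=10.812 → t=2.204, apex=5.958, x_land=27.657, impact vy=-10.812
  bounce: vy ← 0.81·10.812 = 8.757
Arc 4: start y=0.000, vy=8.757 → t=1.785, apex=3.909, x_land=34.388, impact vy=-8.757
  bounce: vy ← 0.81·8.757 = 7.094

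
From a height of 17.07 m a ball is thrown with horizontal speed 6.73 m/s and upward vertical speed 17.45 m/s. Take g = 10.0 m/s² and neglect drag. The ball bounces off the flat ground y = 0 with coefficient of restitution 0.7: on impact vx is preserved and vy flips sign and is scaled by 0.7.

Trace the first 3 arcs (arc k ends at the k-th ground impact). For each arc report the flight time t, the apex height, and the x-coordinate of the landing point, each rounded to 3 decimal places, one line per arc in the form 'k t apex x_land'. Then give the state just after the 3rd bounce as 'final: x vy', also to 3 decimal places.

Arc 1: start y=17.070, vy=17.450 → t=4.286, apex=32.295, x_land=28.848, impact vy=-25.415
  bounce: vy ← 0.7·25.415 = 17.790
Arc 2: start y=0.000, vy=17.790 → t=3.558, apex=15.825, x_land=52.794, impact vy=-17.790
  bounce: vy ← 0.7·17.790 = 12.453
Arc 3: start y=0.000, vy=12.453 → t=2.491, apex=7.754, x_land=69.555, impact vy=-12.453
  bounce: vy ← 0.7·12.453 = 8.717

1 4.286 32.295 28.848
2 3.558 15.825 52.794
3 2.491 7.754 69.555
final: 69.555 8.717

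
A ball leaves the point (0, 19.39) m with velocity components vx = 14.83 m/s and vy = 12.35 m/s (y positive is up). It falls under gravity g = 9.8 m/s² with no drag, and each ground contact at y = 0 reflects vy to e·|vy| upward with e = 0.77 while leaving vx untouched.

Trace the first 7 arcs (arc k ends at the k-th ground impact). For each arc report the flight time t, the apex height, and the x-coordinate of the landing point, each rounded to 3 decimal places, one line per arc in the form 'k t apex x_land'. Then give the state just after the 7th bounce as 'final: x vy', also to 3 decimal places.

Arc 1: start y=19.390, vy=12.350 → t=3.615, apex=27.172, x_land=53.611, impact vy=-23.077
  bounce: vy ← 0.77·23.077 = 17.770
Arc 2: start y=0.000, vy=17.770 → t=3.626, apex=16.110, x_land=107.391, impact vy=-17.770
  bounce: vy ← 0.77·17.770 = 13.683
Arc 3: start y=0.000, vy=13.683 → t=2.792, apex=9.552, x_land=148.802, impact vy=-13.683
  bounce: vy ← 0.77·13.683 = 10.536
Arc 4: start y=0.000, vy=10.536 → t=2.150, apex=5.663, x_land=180.688, impact vy=-10.536
  bounce: vy ← 0.77·10.536 = 8.112
Arc 5: start y=0.000, vy=8.112 → t=1.656, apex=3.358, x_land=205.241, impact vy=-8.112
  bounce: vy ← 0.77·8.112 = 6.247
Arc 6: start y=0.000, vy=6.247 → t=1.275, apex=1.991, x_land=224.146, impact vy=-6.247
  bounce: vy ← 0.77·6.247 = 4.810
Arc 7: start y=0.000, vy=4.810 → t=0.982, apex=1.180, x_land=238.703, impact vy=-4.810
  bounce: vy ← 0.77·4.810 = 3.704

1 3.615 27.172 53.611
2 3.626 16.110 107.391
3 2.792 9.552 148.802
4 2.150 5.663 180.688
5 1.656 3.358 205.241
6 1.275 1.991 224.146
7 0.982 1.180 238.703
final: 238.703 3.704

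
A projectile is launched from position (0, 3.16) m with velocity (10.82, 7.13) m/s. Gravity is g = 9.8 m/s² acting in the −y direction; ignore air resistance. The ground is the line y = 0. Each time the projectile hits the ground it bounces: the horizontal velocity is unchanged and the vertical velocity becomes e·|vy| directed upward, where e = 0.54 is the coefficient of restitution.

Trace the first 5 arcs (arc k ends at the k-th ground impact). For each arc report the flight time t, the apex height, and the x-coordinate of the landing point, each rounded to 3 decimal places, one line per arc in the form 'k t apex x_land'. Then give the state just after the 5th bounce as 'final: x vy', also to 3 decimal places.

1 1.811 5.754 19.597
2 1.170 1.678 32.260
3 0.632 0.489 39.097
4 0.341 0.143 42.790
5 0.184 0.042 44.784
final: 44.784 0.488

Arc 1: start y=3.160, vy=7.130 → t=1.811, apex=5.754, x_land=19.597, impact vy=-10.619
  bounce: vy ← 0.54·10.619 = 5.735
Arc 2: start y=0.000, vy=5.735 → t=1.170, apex=1.678, x_land=32.260, impact vy=-5.735
  bounce: vy ← 0.54·5.735 = 3.097
Arc 3: start y=0.000, vy=3.097 → t=0.632, apex=0.489, x_land=39.097, impact vy=-3.097
  bounce: vy ← 0.54·3.097 = 1.672
Arc 4: start y=0.000, vy=1.672 → t=0.341, apex=0.143, x_land=42.790, impact vy=-1.672
  bounce: vy ← 0.54·1.672 = 0.903
Arc 5: start y=0.000, vy=0.903 → t=0.184, apex=0.042, x_land=44.784, impact vy=-0.903
  bounce: vy ← 0.54·0.903 = 0.488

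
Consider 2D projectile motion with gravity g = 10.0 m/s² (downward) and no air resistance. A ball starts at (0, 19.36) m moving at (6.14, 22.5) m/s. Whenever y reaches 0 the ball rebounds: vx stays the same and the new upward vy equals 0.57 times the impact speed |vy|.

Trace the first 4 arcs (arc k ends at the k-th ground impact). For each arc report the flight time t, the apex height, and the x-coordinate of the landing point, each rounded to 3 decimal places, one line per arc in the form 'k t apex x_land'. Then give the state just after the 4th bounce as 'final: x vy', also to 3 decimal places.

Arc 1: start y=19.360, vy=22.500 → t=5.239, apex=44.672, x_land=32.168, impact vy=-29.891
  bounce: vy ← 0.57·29.891 = 17.038
Arc 2: start y=0.000, vy=17.038 → t=3.408, apex=14.514, x_land=53.090, impact vy=-17.038
  bounce: vy ← 0.57·17.038 = 9.711
Arc 3: start y=0.000, vy=9.711 → t=1.942, apex=4.716, x_land=65.016, impact vy=-9.711
  bounce: vy ← 0.57·9.711 = 5.536
Arc 4: start y=0.000, vy=5.536 → t=1.107, apex=1.532, x_land=71.813, impact vy=-5.536
  bounce: vy ← 0.57·5.536 = 3.155

1 5.239 44.672 32.168
2 3.408 14.514 53.090
3 1.942 4.716 65.016
4 1.107 1.532 71.813
final: 71.813 3.155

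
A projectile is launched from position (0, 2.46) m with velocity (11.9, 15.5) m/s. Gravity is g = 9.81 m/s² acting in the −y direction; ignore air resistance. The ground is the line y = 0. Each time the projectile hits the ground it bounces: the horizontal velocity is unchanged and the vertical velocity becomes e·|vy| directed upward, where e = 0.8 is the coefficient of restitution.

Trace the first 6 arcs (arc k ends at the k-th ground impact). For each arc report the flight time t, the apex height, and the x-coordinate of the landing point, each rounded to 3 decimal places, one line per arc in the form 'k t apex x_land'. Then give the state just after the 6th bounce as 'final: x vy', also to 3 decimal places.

1 3.311 14.705 39.407
2 2.770 9.411 72.374
3 2.216 6.023 98.748
4 1.773 3.855 119.847
5 1.418 2.467 136.726
6 1.135 1.579 150.229
final: 150.229 4.453

Arc 1: start y=2.460, vy=15.500 → t=3.311, apex=14.705, x_land=39.407, impact vy=-16.986
  bounce: vy ← 0.8·16.986 = 13.589
Arc 2: start y=0.000, vy=13.589 → t=2.770, apex=9.411, x_land=72.374, impact vy=-13.589
  bounce: vy ← 0.8·13.589 = 10.871
Arc 3: start y=0.000, vy=10.871 → t=2.216, apex=6.023, x_land=98.748, impact vy=-10.871
  bounce: vy ← 0.8·10.871 = 8.697
Arc 4: start y=0.000, vy=8.697 → t=1.773, apex=3.855, x_land=119.847, impact vy=-8.697
  bounce: vy ← 0.8·8.697 = 6.957
Arc 5: start y=0.000, vy=6.957 → t=1.418, apex=2.467, x_land=136.726, impact vy=-6.957
  bounce: vy ← 0.8·6.957 = 5.566
Arc 6: start y=0.000, vy=5.566 → t=1.135, apex=1.579, x_land=150.229, impact vy=-5.566
  bounce: vy ← 0.8·5.566 = 4.453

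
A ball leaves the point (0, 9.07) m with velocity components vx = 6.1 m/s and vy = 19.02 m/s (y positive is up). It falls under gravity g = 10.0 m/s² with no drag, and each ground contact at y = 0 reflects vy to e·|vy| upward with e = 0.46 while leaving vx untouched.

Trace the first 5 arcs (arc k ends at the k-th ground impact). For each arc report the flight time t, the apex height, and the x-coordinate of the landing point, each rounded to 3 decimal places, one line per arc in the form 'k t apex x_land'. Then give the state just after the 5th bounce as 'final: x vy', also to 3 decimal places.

1 4.233 27.158 25.819
2 2.144 5.747 38.898
3 0.986 1.216 44.914
4 0.454 0.257 47.682
5 0.209 0.054 48.955
final: 48.955 0.480

Arc 1: start y=9.070, vy=19.020 → t=4.233, apex=27.158, x_land=25.819, impact vy=-23.306
  bounce: vy ← 0.46·23.306 = 10.721
Arc 2: start y=0.000, vy=10.721 → t=2.144, apex=5.747, x_land=38.898, impact vy=-10.721
  bounce: vy ← 0.46·10.721 = 4.932
Arc 3: start y=0.000, vy=4.932 → t=0.986, apex=1.216, x_land=44.914, impact vy=-4.932
  bounce: vy ← 0.46·4.932 = 2.268
Arc 4: start y=0.000, vy=2.268 → t=0.454, apex=0.257, x_land=47.682, impact vy=-2.268
  bounce: vy ← 0.46·2.268 = 1.044
Arc 5: start y=0.000, vy=1.044 → t=0.209, apex=0.054, x_land=48.955, impact vy=-1.044
  bounce: vy ← 0.46·1.044 = 0.480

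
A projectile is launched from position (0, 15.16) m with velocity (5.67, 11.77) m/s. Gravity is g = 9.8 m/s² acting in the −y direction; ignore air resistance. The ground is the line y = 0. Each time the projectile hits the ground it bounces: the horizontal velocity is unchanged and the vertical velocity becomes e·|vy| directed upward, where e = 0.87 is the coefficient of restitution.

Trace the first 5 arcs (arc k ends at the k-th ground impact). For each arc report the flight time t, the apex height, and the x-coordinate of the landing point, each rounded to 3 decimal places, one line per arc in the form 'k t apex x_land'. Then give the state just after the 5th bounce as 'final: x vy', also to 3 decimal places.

1 3.331 22.228 18.886
2 3.706 16.824 39.899
3 3.224 12.734 58.180
4 2.805 9.639 74.085
5 2.440 7.295 87.922
final: 87.922 10.403

Arc 1: start y=15.160, vy=11.770 → t=3.331, apex=22.228, x_land=18.886, impact vy=-20.873
  bounce: vy ← 0.87·20.873 = 18.159
Arc 2: start y=0.000, vy=18.159 → t=3.706, apex=16.824, x_land=39.899, impact vy=-18.159
  bounce: vy ← 0.87·18.159 = 15.799
Arc 3: start y=0.000, vy=15.799 → t=3.224, apex=12.734, x_land=58.180, impact vy=-15.799
  bounce: vy ← 0.87·15.799 = 13.745
Arc 4: start y=0.000, vy=13.745 → t=2.805, apex=9.639, x_land=74.085, impact vy=-13.745
  bounce: vy ← 0.87·13.745 = 11.958
Arc 5: start y=0.000, vy=11.958 → t=2.440, apex=7.295, x_land=87.922, impact vy=-11.958
  bounce: vy ← 0.87·11.958 = 10.403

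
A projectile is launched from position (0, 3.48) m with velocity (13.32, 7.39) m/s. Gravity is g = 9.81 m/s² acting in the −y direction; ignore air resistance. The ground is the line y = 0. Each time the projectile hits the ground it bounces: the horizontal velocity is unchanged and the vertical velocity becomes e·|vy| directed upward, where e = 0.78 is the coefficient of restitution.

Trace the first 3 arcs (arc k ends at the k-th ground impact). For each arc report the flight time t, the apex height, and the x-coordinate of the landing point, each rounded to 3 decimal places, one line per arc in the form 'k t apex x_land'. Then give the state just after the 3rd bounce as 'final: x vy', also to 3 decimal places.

Arc 1: start y=3.480, vy=7.390 → t=1.883, apex=6.263, x_land=25.086, impact vy=-11.086
  bounce: vy ← 0.78·11.086 = 8.647
Arc 2: start y=0.000, vy=8.647 → t=1.763, apex=3.811, x_land=48.567, impact vy=-8.647
  bounce: vy ← 0.78·8.647 = 6.744
Arc 3: start y=0.000, vy=6.744 → t=1.375, apex=2.318, x_land=66.882, impact vy=-6.744
  bounce: vy ← 0.78·6.744 = 5.261

1 1.883 6.263 25.086
2 1.763 3.811 48.567
3 1.375 2.318 66.882
final: 66.882 5.261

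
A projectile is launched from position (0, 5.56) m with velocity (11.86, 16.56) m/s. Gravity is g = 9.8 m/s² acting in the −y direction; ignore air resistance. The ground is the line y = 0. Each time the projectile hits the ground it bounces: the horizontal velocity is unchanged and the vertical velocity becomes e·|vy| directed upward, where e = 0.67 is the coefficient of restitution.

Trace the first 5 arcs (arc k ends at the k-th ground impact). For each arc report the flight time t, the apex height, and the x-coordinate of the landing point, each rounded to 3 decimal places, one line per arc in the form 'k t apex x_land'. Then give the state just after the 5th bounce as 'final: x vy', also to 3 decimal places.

1 3.687 19.552 43.732
2 2.677 8.777 75.477
3 1.793 3.940 96.747
4 1.202 1.769 110.997
5 0.805 0.794 120.545
final: 120.545 2.643

Arc 1: start y=5.560, vy=16.560 → t=3.687, apex=19.552, x_land=43.732, impact vy=-19.576
  bounce: vy ← 0.67·19.576 = 13.116
Arc 2: start y=0.000, vy=13.116 → t=2.677, apex=8.777, x_land=75.477, impact vy=-13.116
  bounce: vy ← 0.67·13.116 = 8.788
Arc 3: start y=0.000, vy=8.788 → t=1.793, apex=3.940, x_land=96.747, impact vy=-8.788
  bounce: vy ← 0.67·8.788 = 5.888
Arc 4: start y=0.000, vy=5.888 → t=1.202, apex=1.769, x_land=110.997, impact vy=-5.888
  bounce: vy ← 0.67·5.888 = 3.945
Arc 5: start y=0.000, vy=3.945 → t=0.805, apex=0.794, x_land=120.545, impact vy=-3.945
  bounce: vy ← 0.67·3.945 = 2.643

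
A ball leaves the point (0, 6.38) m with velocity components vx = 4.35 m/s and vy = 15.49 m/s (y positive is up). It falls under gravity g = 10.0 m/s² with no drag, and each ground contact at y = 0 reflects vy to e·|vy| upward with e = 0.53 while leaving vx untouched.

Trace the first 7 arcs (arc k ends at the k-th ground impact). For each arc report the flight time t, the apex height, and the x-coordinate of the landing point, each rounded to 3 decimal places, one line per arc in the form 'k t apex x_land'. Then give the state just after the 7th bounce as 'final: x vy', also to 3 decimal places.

Arc 1: start y=6.380, vy=15.490 → t=3.466, apex=18.377, x_land=15.078, impact vy=-19.171
  bounce: vy ← 0.53·19.171 = 10.161
Arc 2: start y=0.000, vy=10.161 → t=2.032, apex=5.162, x_land=23.918, impact vy=-10.161
  bounce: vy ← 0.53·10.161 = 5.385
Arc 3: start y=0.000, vy=5.385 → t=1.077, apex=1.450, x_land=28.603, impact vy=-5.385
  bounce: vy ← 0.53·5.385 = 2.854
Arc 4: start y=0.000, vy=2.854 → t=0.571, apex=0.407, x_land=31.086, impact vy=-2.854
  bounce: vy ← 0.53·2.854 = 1.513
Arc 5: start y=0.000, vy=1.513 → t=0.303, apex=0.114, x_land=32.402, impact vy=-1.513
  bounce: vy ← 0.53·1.513 = 0.802
Arc 6: start y=0.000, vy=0.802 → t=0.160, apex=0.032, x_land=33.099, impact vy=-0.802
  bounce: vy ← 0.53·0.802 = 0.425
Arc 7: start y=0.000, vy=0.425 → t=0.085, apex=0.009, x_land=33.469, impact vy=-0.425
  bounce: vy ← 0.53·0.425 = 0.225

1 3.466 18.377 15.078
2 2.032 5.162 23.918
3 1.077 1.450 28.603
4 0.571 0.407 31.086
5 0.303 0.114 32.402
6 0.160 0.032 33.099
7 0.085 0.009 33.469
final: 33.469 0.225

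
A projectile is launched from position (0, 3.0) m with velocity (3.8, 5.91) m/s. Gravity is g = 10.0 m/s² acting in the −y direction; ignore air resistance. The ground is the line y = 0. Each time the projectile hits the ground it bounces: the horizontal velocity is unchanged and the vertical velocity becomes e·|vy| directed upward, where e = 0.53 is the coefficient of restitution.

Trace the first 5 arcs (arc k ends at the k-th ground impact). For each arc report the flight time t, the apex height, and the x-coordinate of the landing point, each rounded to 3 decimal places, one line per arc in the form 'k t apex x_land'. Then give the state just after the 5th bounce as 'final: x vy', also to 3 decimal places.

Arc 1: start y=3.000, vy=5.910 → t=1.565, apex=4.746, x_land=5.948, impact vy=-9.743
  bounce: vy ← 0.53·9.743 = 5.164
Arc 2: start y=0.000, vy=5.164 → t=1.033, apex=1.333, x_land=9.873, impact vy=-5.164
  bounce: vy ← 0.53·5.164 = 2.737
Arc 3: start y=0.000, vy=2.737 → t=0.547, apex=0.375, x_land=11.953, impact vy=-2.737
  bounce: vy ← 0.53·2.737 = 1.451
Arc 4: start y=0.000, vy=1.451 → t=0.290, apex=0.105, x_land=13.055, impact vy=-1.451
  bounce: vy ← 0.53·1.451 = 0.769
Arc 5: start y=0.000, vy=0.769 → t=0.154, apex=0.030, x_land=13.639, impact vy=-0.769
  bounce: vy ← 0.53·0.769 = 0.407

1 1.565 4.746 5.948
2 1.033 1.333 9.873
3 0.547 0.375 11.953
4 0.290 0.105 13.055
5 0.154 0.030 13.639
final: 13.639 0.407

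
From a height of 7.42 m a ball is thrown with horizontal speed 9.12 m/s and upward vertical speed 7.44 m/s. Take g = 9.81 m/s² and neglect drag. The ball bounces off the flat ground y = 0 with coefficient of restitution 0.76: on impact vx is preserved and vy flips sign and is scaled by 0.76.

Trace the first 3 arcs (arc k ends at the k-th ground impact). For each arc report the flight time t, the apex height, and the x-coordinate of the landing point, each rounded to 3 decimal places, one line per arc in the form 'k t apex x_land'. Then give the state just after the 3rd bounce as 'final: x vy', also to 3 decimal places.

Arc 1: start y=7.420, vy=7.440 → t=2.203, apex=10.241, x_land=20.095, impact vy=-14.175
  bounce: vy ← 0.76·14.175 = 10.773
Arc 2: start y=0.000, vy=10.773 → t=2.196, apex=5.915, x_land=40.125, impact vy=-10.773
  bounce: vy ← 0.76·10.773 = 8.188
Arc 3: start y=0.000, vy=8.188 → t=1.669, apex=3.417, x_land=55.349, impact vy=-8.188
  bounce: vy ← 0.76·8.188 = 6.223

1 2.203 10.241 20.095
2 2.196 5.915 40.125
3 1.669 3.417 55.349
final: 55.349 6.223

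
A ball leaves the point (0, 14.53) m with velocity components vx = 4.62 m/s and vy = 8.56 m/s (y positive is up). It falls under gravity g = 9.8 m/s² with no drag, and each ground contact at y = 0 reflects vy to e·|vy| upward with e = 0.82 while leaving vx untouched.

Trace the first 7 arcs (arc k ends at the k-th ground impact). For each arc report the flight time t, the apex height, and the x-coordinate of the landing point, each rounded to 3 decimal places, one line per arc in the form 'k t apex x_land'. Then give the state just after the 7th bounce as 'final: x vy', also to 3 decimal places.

Arc 1: start y=14.530, vy=8.560 → t=2.804, apex=18.268, x_land=12.956, impact vy=-18.923
  bounce: vy ← 0.82·18.923 = 15.516
Arc 2: start y=0.000, vy=15.516 → t=3.167, apex=12.284, x_land=27.586, impact vy=-15.516
  bounce: vy ← 0.82·15.516 = 12.723
Arc 3: start y=0.000, vy=12.723 → t=2.597, apex=8.260, x_land=39.582, impact vy=-12.723
  bounce: vy ← 0.82·12.723 = 10.433
Arc 4: start y=0.000, vy=10.433 → t=2.129, apex=5.554, x_land=49.419, impact vy=-10.433
  bounce: vy ← 0.82·10.433 = 8.555
Arc 5: start y=0.000, vy=8.555 → t=1.746, apex=3.734, x_land=57.486, impact vy=-8.555
  bounce: vy ← 0.82·8.555 = 7.015
Arc 6: start y=0.000, vy=7.015 → t=1.432, apex=2.511, x_land=64.100, impact vy=-7.015
  bounce: vy ← 0.82·7.015 = 5.753
Arc 7: start y=0.000, vy=5.753 → t=1.174, apex=1.688, x_land=69.524, impact vy=-5.753
  bounce: vy ← 0.82·5.753 = 4.717

1 2.804 18.268 12.956
2 3.167 12.284 27.586
3 2.597 8.260 39.582
4 2.129 5.554 49.419
5 1.746 3.734 57.486
6 1.432 2.511 64.100
7 1.174 1.688 69.524
final: 69.524 4.717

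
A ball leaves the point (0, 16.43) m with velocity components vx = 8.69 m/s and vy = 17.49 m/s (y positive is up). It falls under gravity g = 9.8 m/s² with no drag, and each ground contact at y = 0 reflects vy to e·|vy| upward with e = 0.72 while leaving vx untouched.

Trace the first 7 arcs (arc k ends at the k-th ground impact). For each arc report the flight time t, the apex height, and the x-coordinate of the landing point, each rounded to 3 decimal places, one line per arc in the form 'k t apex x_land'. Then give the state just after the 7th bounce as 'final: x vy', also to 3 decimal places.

1 4.342 32.037 37.729
2 3.682 16.608 69.726
3 2.651 8.610 92.764
4 1.909 4.463 109.352
5 1.374 2.314 121.294
6 0.990 1.199 129.893
7 0.712 0.622 136.085
final: 136.085 2.514

Arc 1: start y=16.430, vy=17.490 → t=4.342, apex=32.037, x_land=37.729, impact vy=-25.058
  bounce: vy ← 0.72·25.058 = 18.042
Arc 2: start y=0.000, vy=18.042 → t=3.682, apex=16.608, x_land=69.726, impact vy=-18.042
  bounce: vy ← 0.72·18.042 = 12.990
Arc 3: start y=0.000, vy=12.990 → t=2.651, apex=8.610, x_land=92.764, impact vy=-12.990
  bounce: vy ← 0.72·12.990 = 9.353
Arc 4: start y=0.000, vy=9.353 → t=1.909, apex=4.463, x_land=109.352, impact vy=-9.353
  bounce: vy ← 0.72·9.353 = 6.734
Arc 5: start y=0.000, vy=6.734 → t=1.374, apex=2.314, x_land=121.294, impact vy=-6.734
  bounce: vy ← 0.72·6.734 = 4.849
Arc 6: start y=0.000, vy=4.849 → t=0.990, apex=1.199, x_land=129.893, impact vy=-4.849
  bounce: vy ← 0.72·4.849 = 3.491
Arc 7: start y=0.000, vy=3.491 → t=0.712, apex=0.622, x_land=136.085, impact vy=-3.491
  bounce: vy ← 0.72·3.491 = 2.514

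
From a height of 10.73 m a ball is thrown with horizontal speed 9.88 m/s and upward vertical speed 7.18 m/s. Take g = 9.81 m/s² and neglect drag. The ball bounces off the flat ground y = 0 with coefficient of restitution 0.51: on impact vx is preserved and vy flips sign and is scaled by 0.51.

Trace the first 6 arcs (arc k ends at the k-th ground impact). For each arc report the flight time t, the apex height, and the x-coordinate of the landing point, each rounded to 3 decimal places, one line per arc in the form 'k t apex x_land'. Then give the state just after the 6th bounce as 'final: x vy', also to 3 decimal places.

1 2.382 13.358 23.535
2 1.683 3.474 40.166
3 0.858 0.904 48.647
4 0.438 0.235 52.973
5 0.223 0.061 55.179
6 0.114 0.016 56.304
final: 56.304 0.285

Arc 1: start y=10.730, vy=7.180 → t=2.382, apex=13.358, x_land=23.535, impact vy=-16.189
  bounce: vy ← 0.51·16.189 = 8.256
Arc 2: start y=0.000, vy=8.256 → t=1.683, apex=3.474, x_land=40.166, impact vy=-8.256
  bounce: vy ← 0.51·8.256 = 4.211
Arc 3: start y=0.000, vy=4.211 → t=0.858, apex=0.904, x_land=48.647, impact vy=-4.211
  bounce: vy ← 0.51·4.211 = 2.147
Arc 4: start y=0.000, vy=2.147 → t=0.438, apex=0.235, x_land=52.973, impact vy=-2.147
  bounce: vy ← 0.51·2.147 = 1.095
Arc 5: start y=0.000, vy=1.095 → t=0.223, apex=0.061, x_land=55.179, impact vy=-1.095
  bounce: vy ← 0.51·1.095 = 0.559
Arc 6: start y=0.000, vy=0.559 → t=0.114, apex=0.016, x_land=56.304, impact vy=-0.559
  bounce: vy ← 0.51·0.559 = 0.285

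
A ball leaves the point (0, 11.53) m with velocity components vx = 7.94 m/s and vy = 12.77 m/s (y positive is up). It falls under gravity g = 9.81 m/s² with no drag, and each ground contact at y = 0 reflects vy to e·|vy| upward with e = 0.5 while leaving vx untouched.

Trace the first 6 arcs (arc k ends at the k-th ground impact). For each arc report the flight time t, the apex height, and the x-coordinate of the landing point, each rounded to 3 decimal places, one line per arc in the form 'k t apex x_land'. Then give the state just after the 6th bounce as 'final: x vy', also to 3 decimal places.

Arc 1: start y=11.530, vy=12.770 → t=3.313, apex=19.842, x_land=26.305, impact vy=-19.730
  bounce: vy ← 0.5·19.730 = 9.865
Arc 2: start y=0.000, vy=9.865 → t=2.011, apex=4.960, x_land=42.275, impact vy=-9.865
  bounce: vy ← 0.5·9.865 = 4.933
Arc 3: start y=0.000, vy=4.933 → t=1.006, apex=1.240, x_land=50.259, impact vy=-4.933
  bounce: vy ← 0.5·4.933 = 2.466
Arc 4: start y=0.000, vy=2.466 → t=0.503, apex=0.310, x_land=54.252, impact vy=-2.466
  bounce: vy ← 0.5·2.466 = 1.233
Arc 5: start y=0.000, vy=1.233 → t=0.251, apex=0.078, x_land=56.248, impact vy=-1.233
  bounce: vy ← 0.5·1.233 = 0.617
Arc 6: start y=0.000, vy=0.617 → t=0.126, apex=0.019, x_land=57.246, impact vy=-0.617
  bounce: vy ← 0.5·0.617 = 0.308

1 3.313 19.842 26.305
2 2.011 4.960 42.275
3 1.006 1.240 50.259
4 0.503 0.310 54.252
5 0.251 0.078 56.248
6 0.126 0.019 57.246
final: 57.246 0.308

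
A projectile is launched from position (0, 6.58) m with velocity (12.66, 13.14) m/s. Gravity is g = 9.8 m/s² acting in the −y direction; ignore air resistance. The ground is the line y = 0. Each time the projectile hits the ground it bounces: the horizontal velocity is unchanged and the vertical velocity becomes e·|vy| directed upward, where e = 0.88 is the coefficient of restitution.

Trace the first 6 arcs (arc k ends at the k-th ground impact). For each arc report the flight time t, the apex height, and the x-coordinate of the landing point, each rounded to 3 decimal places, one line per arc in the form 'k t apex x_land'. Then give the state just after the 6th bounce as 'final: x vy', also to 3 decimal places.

1 3.113 15.389 39.411
2 3.119 11.917 78.898
3 2.745 9.229 113.646
4 2.415 7.147 144.225
5 2.126 5.534 171.135
6 1.870 4.286 194.815
final: 194.815 8.066

Arc 1: start y=6.580, vy=13.140 → t=3.113, apex=15.389, x_land=39.411, impact vy=-17.367
  bounce: vy ← 0.88·17.367 = 15.283
Arc 2: start y=0.000, vy=15.283 → t=3.119, apex=11.917, x_land=78.898, impact vy=-15.283
  bounce: vy ← 0.88·15.283 = 13.449
Arc 3: start y=0.000, vy=13.449 → t=2.745, apex=9.229, x_land=113.646, impact vy=-13.449
  bounce: vy ← 0.88·13.449 = 11.835
Arc 4: start y=0.000, vy=11.835 → t=2.415, apex=7.147, x_land=144.225, impact vy=-11.835
  bounce: vy ← 0.88·11.835 = 10.415
Arc 5: start y=0.000, vy=10.415 → t=2.126, apex=5.534, x_land=171.135, impact vy=-10.415
  bounce: vy ← 0.88·10.415 = 9.165
Arc 6: start y=0.000, vy=9.165 → t=1.870, apex=4.286, x_land=194.815, impact vy=-9.165
  bounce: vy ← 0.88·9.165 = 8.066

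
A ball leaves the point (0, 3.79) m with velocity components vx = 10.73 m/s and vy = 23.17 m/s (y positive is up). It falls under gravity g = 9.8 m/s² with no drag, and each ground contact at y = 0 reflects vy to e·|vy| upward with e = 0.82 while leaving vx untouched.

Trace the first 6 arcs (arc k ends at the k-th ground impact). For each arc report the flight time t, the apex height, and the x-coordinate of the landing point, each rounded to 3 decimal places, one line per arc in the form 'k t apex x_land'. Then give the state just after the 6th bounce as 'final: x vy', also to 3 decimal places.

1 4.887 31.180 52.436
2 4.137 20.966 96.826
3 3.392 14.097 133.226
4 2.782 9.479 163.074
5 2.281 6.374 187.549
6 1.870 4.286 207.618
final: 207.618 7.515

Arc 1: start y=3.790, vy=23.170 → t=4.887, apex=31.180, x_land=52.436, impact vy=-24.721
  bounce: vy ← 0.82·24.721 = 20.271
Arc 2: start y=0.000, vy=20.271 → t=4.137, apex=20.966, x_land=96.826, impact vy=-20.271
  bounce: vy ← 0.82·20.271 = 16.622
Arc 3: start y=0.000, vy=16.622 → t=3.392, apex=14.097, x_land=133.226, impact vy=-16.622
  bounce: vy ← 0.82·16.622 = 13.630
Arc 4: start y=0.000, vy=13.630 → t=2.782, apex=9.479, x_land=163.074, impact vy=-13.630
  bounce: vy ← 0.82·13.630 = 11.177
Arc 5: start y=0.000, vy=11.177 → t=2.281, apex=6.374, x_land=187.549, impact vy=-11.177
  bounce: vy ← 0.82·11.177 = 9.165
Arc 6: start y=0.000, vy=9.165 → t=1.870, apex=4.286, x_land=207.618, impact vy=-9.165
  bounce: vy ← 0.82·9.165 = 7.515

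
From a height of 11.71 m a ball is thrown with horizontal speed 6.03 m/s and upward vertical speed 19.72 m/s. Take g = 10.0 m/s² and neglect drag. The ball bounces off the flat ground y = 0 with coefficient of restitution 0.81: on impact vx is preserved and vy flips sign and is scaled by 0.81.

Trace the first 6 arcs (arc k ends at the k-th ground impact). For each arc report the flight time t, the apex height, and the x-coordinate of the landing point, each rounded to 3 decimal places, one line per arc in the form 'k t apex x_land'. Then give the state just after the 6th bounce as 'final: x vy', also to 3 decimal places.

1 4.468 31.154 26.943
2 4.044 20.440 51.327
3 3.275 13.411 71.078
4 2.653 8.799 87.076
5 2.149 5.773 100.035
6 1.741 3.788 110.531
final: 110.531 7.050

Arc 1: start y=11.710, vy=19.720 → t=4.468, apex=31.154, x_land=26.943, impact vy=-24.962
  bounce: vy ← 0.81·24.962 = 20.219
Arc 2: start y=0.000, vy=20.219 → t=4.044, apex=20.440, x_land=51.327, impact vy=-20.219
  bounce: vy ← 0.81·20.219 = 16.377
Arc 3: start y=0.000, vy=16.377 → t=3.275, apex=13.411, x_land=71.078, impact vy=-16.377
  bounce: vy ← 0.81·16.377 = 13.266
Arc 4: start y=0.000, vy=13.266 → t=2.653, apex=8.799, x_land=87.076, impact vy=-13.266
  bounce: vy ← 0.81·13.266 = 10.745
Arc 5: start y=0.000, vy=10.745 → t=2.149, apex=5.773, x_land=100.035, impact vy=-10.745
  bounce: vy ← 0.81·10.745 = 8.704
Arc 6: start y=0.000, vy=8.704 → t=1.741, apex=3.788, x_land=110.531, impact vy=-8.704
  bounce: vy ← 0.81·8.704 = 7.050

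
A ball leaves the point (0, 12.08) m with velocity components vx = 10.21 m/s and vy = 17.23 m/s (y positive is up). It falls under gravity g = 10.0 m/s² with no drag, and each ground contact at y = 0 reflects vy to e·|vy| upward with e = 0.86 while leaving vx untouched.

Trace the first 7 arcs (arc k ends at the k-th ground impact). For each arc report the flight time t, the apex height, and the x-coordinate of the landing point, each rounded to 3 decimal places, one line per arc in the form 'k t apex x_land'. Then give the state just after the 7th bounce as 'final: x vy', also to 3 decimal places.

1 4.044 26.924 41.284
2 3.991 19.913 82.035
3 3.432 14.727 117.081
4 2.952 10.892 147.220
5 2.539 8.056 173.140
6 2.183 5.958 195.431
7 1.878 4.407 214.601
final: 214.601 8.074

Arc 1: start y=12.080, vy=17.230 → t=4.044, apex=26.924, x_land=41.284, impact vy=-23.205
  bounce: vy ← 0.86·23.205 = 19.956
Arc 2: start y=0.000, vy=19.956 → t=3.991, apex=19.913, x_land=82.035, impact vy=-19.956
  bounce: vy ← 0.86·19.956 = 17.162
Arc 3: start y=0.000, vy=17.162 → t=3.432, apex=14.727, x_land=117.081, impact vy=-17.162
  bounce: vy ← 0.86·17.162 = 14.760
Arc 4: start y=0.000, vy=14.760 → t=2.952, apex=10.892, x_land=147.220, impact vy=-14.760
  bounce: vy ← 0.86·14.760 = 12.693
Arc 5: start y=0.000, vy=12.693 → t=2.539, apex=8.056, x_land=173.140, impact vy=-12.693
  bounce: vy ← 0.86·12.693 = 10.916
Arc 6: start y=0.000, vy=10.916 → t=2.183, apex=5.958, x_land=195.431, impact vy=-10.916
  bounce: vy ← 0.86·10.916 = 9.388
Arc 7: start y=0.000, vy=9.388 → t=1.878, apex=4.407, x_land=214.601, impact vy=-9.388
  bounce: vy ← 0.86·9.388 = 8.074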